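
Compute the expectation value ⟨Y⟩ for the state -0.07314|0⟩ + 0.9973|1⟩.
0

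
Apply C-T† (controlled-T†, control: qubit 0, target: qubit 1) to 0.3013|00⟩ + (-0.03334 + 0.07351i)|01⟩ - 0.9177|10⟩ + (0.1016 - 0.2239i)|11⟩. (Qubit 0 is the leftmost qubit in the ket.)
0.3013|00⟩ + (-0.03334 + 0.07351i)|01⟩ - 0.9177|10⟩ + (-0.08648 - 0.2302i)|11⟩

C-T† leaves the control-|0⟩ kets |00⟩, |01⟩ unchanged and applies T† to qubit 1 on the control-|1⟩ pair (|10⟩, |11⟩).
T† = [[1, 0], [0, (1/√2 - (1/√2)i)]].
With a = amp(|10⟩) = -0.9177 and b = amp(|11⟩) = (0.1016 - 0.2239i):
new amp(|10⟩) = (1)·a = -0.9177
new amp(|11⟩) = (1/√2 - (1/√2)i)·b = (-0.08648 - 0.2302i)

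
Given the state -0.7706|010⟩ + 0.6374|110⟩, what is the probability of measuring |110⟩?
0.4063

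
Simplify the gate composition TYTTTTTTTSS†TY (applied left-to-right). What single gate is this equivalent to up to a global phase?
T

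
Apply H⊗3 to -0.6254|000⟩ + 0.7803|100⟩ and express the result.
0.05477|000⟩ + 0.05477|001⟩ + 0.05477|010⟩ + 0.05477|011⟩ - 0.497|100⟩ - 0.497|101⟩ - 0.497|110⟩ - 0.497|111⟩

H⊗3 gives amp(|y⟩) = (1/2√2) Σ_x (−1)^(x·y) amp(|x⟩), where x·y is the number of positions in which both x and y have a 1.
|000⟩: (-0.6254 + 0.7803)/(2√2) = 0.05477
|001⟩: (-0.6254 + 0.7803)/(2√2) = 0.05477
|010⟩: (-0.6254 + 0.7803)/(2√2) = 0.05477
|011⟩: (-0.6254 + 0.7803)/(2√2) = 0.05477
|100⟩: (-0.6254 - 0.7803)/(2√2) = -0.497
|101⟩: (-0.6254 - 0.7803)/(2√2) = -0.497
|110⟩: (-0.6254 - 0.7803)/(2√2) = -0.497
|111⟩: (-0.6254 - 0.7803)/(2√2) = -0.497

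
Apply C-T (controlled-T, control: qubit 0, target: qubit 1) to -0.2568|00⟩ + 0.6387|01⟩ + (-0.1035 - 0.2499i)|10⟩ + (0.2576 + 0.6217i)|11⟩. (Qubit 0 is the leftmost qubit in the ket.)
-0.2568|00⟩ + 0.6387|01⟩ + (-0.1035 - 0.2499i)|10⟩ + (-0.2575 + 0.6218i)|11⟩

C-T leaves the control-|0⟩ kets |00⟩, |01⟩ unchanged and applies T to qubit 1 on the control-|1⟩ pair (|10⟩, |11⟩).
T = [[1, 0], [0, (1/√2 + (1/√2)i)]].
With a = amp(|10⟩) = (-0.1035 - 0.2499i) and b = amp(|11⟩) = (0.2576 + 0.6217i):
new amp(|10⟩) = (1)·a = (-0.1035 - 0.2499i)
new amp(|11⟩) = (1/√2 + (1/√2)i)·b = (-0.2575 + 0.6218i)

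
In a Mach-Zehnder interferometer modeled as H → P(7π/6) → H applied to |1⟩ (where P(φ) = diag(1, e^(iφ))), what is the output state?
(0.933 + 0.25i)|0⟩ + (0.06699 - 0.25i)|1⟩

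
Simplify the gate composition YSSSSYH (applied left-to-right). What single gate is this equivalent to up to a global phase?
H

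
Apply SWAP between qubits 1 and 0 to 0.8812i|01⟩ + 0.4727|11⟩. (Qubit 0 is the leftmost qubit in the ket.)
0.8812i|10⟩ + 0.4727|11⟩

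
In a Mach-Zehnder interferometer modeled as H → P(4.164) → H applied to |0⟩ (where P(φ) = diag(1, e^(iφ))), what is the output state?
(0.2393 - 0.4267i)|0⟩ + (0.7607 + 0.4267i)|1⟩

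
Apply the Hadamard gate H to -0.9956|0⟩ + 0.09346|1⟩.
-0.6379|0⟩ - 0.7701|1⟩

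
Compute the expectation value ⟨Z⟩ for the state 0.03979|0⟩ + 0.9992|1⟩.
-0.9968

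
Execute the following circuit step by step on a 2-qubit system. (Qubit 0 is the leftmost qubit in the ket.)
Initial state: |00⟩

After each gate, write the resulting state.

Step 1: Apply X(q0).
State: |10⟩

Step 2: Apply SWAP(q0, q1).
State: |01⟩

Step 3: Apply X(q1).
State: |00⟩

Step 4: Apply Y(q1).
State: i|01⟩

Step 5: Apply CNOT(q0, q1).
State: i|01⟩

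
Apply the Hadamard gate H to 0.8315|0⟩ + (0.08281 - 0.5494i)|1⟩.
(0.6465 - 0.3885i)|0⟩ + (0.5294 + 0.3885i)|1⟩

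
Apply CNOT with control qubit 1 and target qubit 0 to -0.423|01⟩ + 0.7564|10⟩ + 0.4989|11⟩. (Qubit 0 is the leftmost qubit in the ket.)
0.4989|01⟩ + 0.7564|10⟩ - 0.423|11⟩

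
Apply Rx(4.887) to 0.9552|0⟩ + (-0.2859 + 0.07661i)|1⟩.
(-0.6825 + 0.1838i)|0⟩ + (0.219 - 0.6727i)|1⟩

Rx(4.887) = [[cos(θ/2), −i·sin(θ/2)], [−i·sin(θ/2), cos(θ/2)]]; θ = 4.887, cos(θ/2) ≈ -0.76607, sin(θ/2) ≈ 0.642758.
With a = amp(|0⟩) = 0.9552 and b = amp(|1⟩) = (-0.2859 + 0.07661i):
new amp(|0⟩) = (-0.76607)·a + (-0.642758i)·b = (-0.6825 + 0.1838i)
new amp(|1⟩) = (-0.642758i)·a + (-0.76607)·b = (0.219 - 0.6727i)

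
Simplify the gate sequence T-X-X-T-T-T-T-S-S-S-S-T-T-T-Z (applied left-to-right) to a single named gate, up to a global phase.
Z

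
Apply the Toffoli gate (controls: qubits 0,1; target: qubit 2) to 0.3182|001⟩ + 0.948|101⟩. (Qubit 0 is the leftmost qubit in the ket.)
0.3182|001⟩ + 0.948|101⟩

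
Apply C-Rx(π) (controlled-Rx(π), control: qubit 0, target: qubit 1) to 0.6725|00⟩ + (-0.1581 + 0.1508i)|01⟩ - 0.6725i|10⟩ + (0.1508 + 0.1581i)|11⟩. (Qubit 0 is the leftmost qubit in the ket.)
0.6725|00⟩ + (-0.1581 + 0.1508i)|01⟩ + (0.1581 - 0.1508i)|10⟩ - 0.6725|11⟩

C-Rx(π) leaves the control-|0⟩ kets |00⟩, |01⟩ unchanged and applies Rx(π) to qubit 1 on the control-|1⟩ pair (|10⟩, |11⟩).
Rx(π) = [[cos(θ/2), −i·sin(θ/2)], [−i·sin(θ/2), cos(θ/2)]]; θ = π, cos(θ/2) ≈ 0, sin(θ/2) ≈ 1.
With a = amp(|10⟩) = -0.6725i and b = amp(|11⟩) = (0.1508 + 0.1581i):
new amp(|10⟩) = (-i)·b = (0.1581 - 0.1508i)
new amp(|11⟩) = (-i)·a = -0.6725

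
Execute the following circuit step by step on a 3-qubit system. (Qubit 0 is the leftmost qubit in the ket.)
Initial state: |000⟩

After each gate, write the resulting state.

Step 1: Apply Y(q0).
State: i|100⟩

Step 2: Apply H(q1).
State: (1/√2)i|100⟩ + (1/√2)i|110⟩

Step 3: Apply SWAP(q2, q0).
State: (1/√2)i|001⟩ + (1/√2)i|011⟩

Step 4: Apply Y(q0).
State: -1/√2|101⟩ - 1/√2|111⟩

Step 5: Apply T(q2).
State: (-1/2 - (1/2)i)|101⟩ + (-1/2 - (1/2)i)|111⟩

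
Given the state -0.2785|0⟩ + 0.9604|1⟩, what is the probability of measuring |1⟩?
0.9224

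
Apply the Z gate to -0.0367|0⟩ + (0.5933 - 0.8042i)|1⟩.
-0.0367|0⟩ + (-0.5933 + 0.8042i)|1⟩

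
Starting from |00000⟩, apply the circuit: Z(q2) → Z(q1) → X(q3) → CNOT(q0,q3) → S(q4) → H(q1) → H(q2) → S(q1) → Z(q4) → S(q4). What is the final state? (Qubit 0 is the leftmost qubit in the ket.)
1/2|00010⟩ + 1/2|00110⟩ + (1/2)i|01010⟩ + (1/2)i|01110⟩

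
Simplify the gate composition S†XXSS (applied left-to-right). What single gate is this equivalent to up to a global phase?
S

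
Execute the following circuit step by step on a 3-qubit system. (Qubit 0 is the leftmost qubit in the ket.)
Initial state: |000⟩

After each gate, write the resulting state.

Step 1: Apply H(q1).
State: 1/√2|000⟩ + 1/√2|010⟩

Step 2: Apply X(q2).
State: 1/√2|001⟩ + 1/√2|011⟩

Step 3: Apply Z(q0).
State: 1/√2|001⟩ + 1/√2|011⟩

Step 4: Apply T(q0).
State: 1/√2|001⟩ + 1/√2|011⟩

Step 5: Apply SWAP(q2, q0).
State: 1/√2|100⟩ + 1/√2|110⟩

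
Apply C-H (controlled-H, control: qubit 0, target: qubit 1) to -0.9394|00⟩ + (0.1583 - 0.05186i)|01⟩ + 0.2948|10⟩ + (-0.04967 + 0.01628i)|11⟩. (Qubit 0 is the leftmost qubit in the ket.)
-0.9394|00⟩ + (0.1583 - 0.05186i)|01⟩ + (0.1733 + 0.01151i)|10⟩ + (0.2436 - 0.01151i)|11⟩

C-H leaves the control-|0⟩ kets |00⟩, |01⟩ unchanged and applies H to qubit 1 on the control-|1⟩ pair (|10⟩, |11⟩).
H = [[1/√2, 1/√2], [1/√2, -1/√2]].
With a = amp(|10⟩) = 0.2948 and b = amp(|11⟩) = (-0.04967 + 0.01628i):
new amp(|10⟩) = (1/√2)·a + (1/√2)·b = (0.1733 + 0.01151i)
new amp(|11⟩) = (1/√2)·a + (-1/√2)·b = (0.2436 - 0.01151i)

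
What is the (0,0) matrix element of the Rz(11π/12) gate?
(0.1305 - 0.9914i)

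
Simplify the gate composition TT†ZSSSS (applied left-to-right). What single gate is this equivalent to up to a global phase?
Z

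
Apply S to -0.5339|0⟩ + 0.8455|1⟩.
-0.5339|0⟩ + 0.8455i|1⟩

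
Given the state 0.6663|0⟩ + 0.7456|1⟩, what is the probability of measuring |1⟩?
0.5559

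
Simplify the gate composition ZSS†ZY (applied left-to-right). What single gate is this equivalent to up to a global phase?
Y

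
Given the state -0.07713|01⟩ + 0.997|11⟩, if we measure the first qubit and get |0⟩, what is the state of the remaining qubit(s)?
-|1⟩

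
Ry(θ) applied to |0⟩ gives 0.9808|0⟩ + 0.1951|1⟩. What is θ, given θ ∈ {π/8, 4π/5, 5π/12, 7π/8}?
π/8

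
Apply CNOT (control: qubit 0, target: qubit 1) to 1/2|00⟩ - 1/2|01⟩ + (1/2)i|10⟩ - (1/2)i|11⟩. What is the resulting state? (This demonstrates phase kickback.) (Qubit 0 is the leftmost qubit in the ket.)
1/2|00⟩ - 1/2|01⟩ - (1/2)i|10⟩ + (1/2)i|11⟩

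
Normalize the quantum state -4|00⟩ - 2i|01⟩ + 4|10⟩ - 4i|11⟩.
-0.5547|00⟩ - 0.2774i|01⟩ + 0.5547|10⟩ - 0.5547i|11⟩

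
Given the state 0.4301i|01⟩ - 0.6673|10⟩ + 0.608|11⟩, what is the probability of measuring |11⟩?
0.3697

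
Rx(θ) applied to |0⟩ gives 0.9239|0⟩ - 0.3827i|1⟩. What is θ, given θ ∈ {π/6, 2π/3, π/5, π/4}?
π/4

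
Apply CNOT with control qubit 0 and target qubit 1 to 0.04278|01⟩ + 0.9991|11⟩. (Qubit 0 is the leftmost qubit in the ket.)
0.04278|01⟩ + 0.9991|10⟩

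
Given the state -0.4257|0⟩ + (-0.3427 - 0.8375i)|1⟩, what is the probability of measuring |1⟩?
0.8188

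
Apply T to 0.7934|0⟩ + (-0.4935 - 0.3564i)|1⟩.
0.7934|0⟩ + (-0.09694 - 0.601i)|1⟩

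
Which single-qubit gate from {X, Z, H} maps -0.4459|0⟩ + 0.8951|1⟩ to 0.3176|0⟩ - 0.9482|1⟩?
H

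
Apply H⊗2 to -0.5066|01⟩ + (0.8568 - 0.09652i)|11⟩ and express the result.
(0.1751 - 0.04826i)|00⟩ + (-0.1751 + 0.04826i)|01⟩ + (-0.6817 + 0.04826i)|10⟩ + (0.6817 - 0.04826i)|11⟩

H⊗2 gives amp(|y⟩) = (1/2) Σ_x (−1)^(x·y) amp(|x⟩), where x·y is the number of positions in which both x and y have a 1.
|00⟩: (-0.5066 + (0.8568 - 0.09652i))/2 = (0.1751 - 0.04826i)
|01⟩: (0.5066 - (0.8568 - 0.09652i))/2 = (-0.1751 + 0.04826i)
|10⟩: (-0.5066 - (0.8568 - 0.09652i))/2 = (-0.6817 + 0.04826i)
|11⟩: (0.5066 + (0.8568 - 0.09652i))/2 = (0.6817 - 0.04826i)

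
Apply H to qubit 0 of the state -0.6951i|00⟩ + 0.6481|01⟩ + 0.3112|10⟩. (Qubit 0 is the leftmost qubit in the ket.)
(0.2201 - 0.4915i)|00⟩ + 0.4583|01⟩ + (-0.2201 - 0.4915i)|10⟩ + 0.4583|11⟩

H on qubit 0 mixes each pair of kets that differ only in qubit 0: amplitudes (a, b) of (|…0…⟩, |…1…⟩) become ((a + b)/√2, (a − b)/√2). Kets absent from the input have amplitude 0.
(|00⟩, |10⟩): (a, b) = (-0.6951i, 0.3112) → ((0.2201 - 0.4915i), (-0.2201 - 0.4915i))
(|01⟩, |11⟩): (a, b) = (0.6481, 0) → (0.4583, 0.4583)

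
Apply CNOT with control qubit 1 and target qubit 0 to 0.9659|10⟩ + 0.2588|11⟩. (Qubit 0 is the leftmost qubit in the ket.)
0.2588|01⟩ + 0.9659|10⟩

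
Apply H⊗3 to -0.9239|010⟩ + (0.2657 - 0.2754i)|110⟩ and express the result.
(-0.2327 - 0.09737i)|000⟩ + (-0.2327 - 0.09737i)|001⟩ + (0.2327 + 0.09737i)|010⟩ + (0.2327 + 0.09737i)|011⟩ + (-0.4206 + 0.09737i)|100⟩ + (-0.4206 + 0.09737i)|101⟩ + (0.4206 - 0.09737i)|110⟩ + (0.4206 - 0.09737i)|111⟩

H⊗3 gives amp(|y⟩) = (1/2√2) Σ_x (−1)^(x·y) amp(|x⟩), where x·y is the number of positions in which both x and y have a 1.
|000⟩: (-0.9239 + (0.2657 - 0.2754i))/(2√2) = (-0.2327 - 0.09737i)
|001⟩: (-0.9239 + (0.2657 - 0.2754i))/(2√2) = (-0.2327 - 0.09737i)
|010⟩: (0.9239 - (0.2657 - 0.2754i))/(2√2) = (0.2327 + 0.09737i)
|011⟩: (0.9239 - (0.2657 - 0.2754i))/(2√2) = (0.2327 + 0.09737i)
|100⟩: (-0.9239 - (0.2657 - 0.2754i))/(2√2) = (-0.4206 + 0.09737i)
|101⟩: (-0.9239 - (0.2657 - 0.2754i))/(2√2) = (-0.4206 + 0.09737i)
|110⟩: (0.9239 + (0.2657 - 0.2754i))/(2√2) = (0.4206 - 0.09737i)
|111⟩: (0.9239 + (0.2657 - 0.2754i))/(2√2) = (0.4206 - 0.09737i)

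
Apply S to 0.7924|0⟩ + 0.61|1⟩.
0.7924|0⟩ + 0.61i|1⟩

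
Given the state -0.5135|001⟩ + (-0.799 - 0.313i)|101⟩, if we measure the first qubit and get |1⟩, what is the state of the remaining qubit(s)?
(-0.9311 - 0.3648i)|01⟩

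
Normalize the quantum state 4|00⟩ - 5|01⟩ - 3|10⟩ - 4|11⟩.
0.4924|00⟩ - 0.6155|01⟩ - 0.3693|10⟩ - 0.4924|11⟩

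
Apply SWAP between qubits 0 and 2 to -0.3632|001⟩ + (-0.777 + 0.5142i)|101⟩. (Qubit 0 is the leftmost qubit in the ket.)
-0.3632|100⟩ + (-0.777 + 0.5142i)|101⟩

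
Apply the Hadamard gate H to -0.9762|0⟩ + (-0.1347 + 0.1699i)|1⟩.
(-0.7855 + 0.1201i)|0⟩ + (-0.595 - 0.1201i)|1⟩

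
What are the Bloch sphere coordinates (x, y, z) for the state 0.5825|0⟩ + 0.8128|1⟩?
(0.9469, 0, -0.3213)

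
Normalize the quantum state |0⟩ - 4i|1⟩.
0.2425|0⟩ - 0.9701i|1⟩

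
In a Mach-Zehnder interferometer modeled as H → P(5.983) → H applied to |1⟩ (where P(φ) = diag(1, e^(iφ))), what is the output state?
(0.02236 + 0.1478i)|0⟩ + (0.9776 - 0.1478i)|1⟩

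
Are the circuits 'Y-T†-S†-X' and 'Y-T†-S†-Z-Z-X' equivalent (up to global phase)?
Yes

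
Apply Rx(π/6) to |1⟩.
-0.2588i|0⟩ + 0.9659|1⟩

Rx(π/6) = [[cos(θ/2), −i·sin(θ/2)], [−i·sin(θ/2), cos(θ/2)]]; θ = π/6, cos(θ/2) ≈ 0.965926, sin(θ/2) ≈ 0.258819.
With a = amp(|0⟩) = 0 and b = amp(|1⟩) = 1:
new amp(|0⟩) = (0.965926)·a + (-0.258819i)·b = -0.2588i
new amp(|1⟩) = (-0.258819i)·a + (0.965926)·b = 0.9659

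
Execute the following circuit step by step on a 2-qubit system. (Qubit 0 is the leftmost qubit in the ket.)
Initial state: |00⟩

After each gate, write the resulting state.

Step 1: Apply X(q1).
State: |01⟩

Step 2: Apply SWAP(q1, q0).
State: |10⟩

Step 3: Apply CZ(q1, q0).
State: |10⟩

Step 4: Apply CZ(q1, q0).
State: |10⟩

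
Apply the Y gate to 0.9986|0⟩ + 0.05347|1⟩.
-0.05347i|0⟩ + 0.9986i|1⟩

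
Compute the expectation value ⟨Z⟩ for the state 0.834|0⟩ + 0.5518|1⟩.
0.3911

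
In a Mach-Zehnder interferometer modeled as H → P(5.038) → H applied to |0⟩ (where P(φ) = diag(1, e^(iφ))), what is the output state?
(0.6599 - 0.4737i)|0⟩ + (0.3401 + 0.4737i)|1⟩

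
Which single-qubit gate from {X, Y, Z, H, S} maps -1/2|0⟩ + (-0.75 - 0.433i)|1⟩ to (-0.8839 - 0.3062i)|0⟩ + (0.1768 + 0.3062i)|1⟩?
H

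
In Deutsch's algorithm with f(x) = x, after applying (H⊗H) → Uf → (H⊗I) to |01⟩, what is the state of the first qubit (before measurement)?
|1⟩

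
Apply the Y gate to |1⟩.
-i|0⟩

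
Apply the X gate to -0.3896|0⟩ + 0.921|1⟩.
0.921|0⟩ - 0.3896|1⟩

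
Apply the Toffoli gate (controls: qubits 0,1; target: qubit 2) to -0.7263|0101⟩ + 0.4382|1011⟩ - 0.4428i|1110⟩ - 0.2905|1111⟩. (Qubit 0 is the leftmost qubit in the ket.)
-0.7263|0101⟩ + 0.4382|1011⟩ - 0.4428i|1100⟩ - 0.2905|1101⟩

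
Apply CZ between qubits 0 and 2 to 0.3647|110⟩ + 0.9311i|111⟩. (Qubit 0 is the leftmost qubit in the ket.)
0.3647|110⟩ - 0.9311i|111⟩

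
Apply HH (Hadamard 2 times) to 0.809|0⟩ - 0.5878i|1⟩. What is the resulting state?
0.809|0⟩ - 0.5878i|1⟩

H² = I, so an even number of Hadamards cancels: H^2 = I and the state is unchanged.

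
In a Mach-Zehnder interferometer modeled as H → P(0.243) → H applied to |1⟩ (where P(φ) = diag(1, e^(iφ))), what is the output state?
(0.01469 - 0.1203i)|0⟩ + (0.9853 + 0.1203i)|1⟩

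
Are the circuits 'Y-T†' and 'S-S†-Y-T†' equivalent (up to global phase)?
Yes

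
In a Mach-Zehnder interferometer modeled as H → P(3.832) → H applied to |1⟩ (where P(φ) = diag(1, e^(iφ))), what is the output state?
(0.8855 + 0.3184i)|0⟩ + (0.1145 - 0.3184i)|1⟩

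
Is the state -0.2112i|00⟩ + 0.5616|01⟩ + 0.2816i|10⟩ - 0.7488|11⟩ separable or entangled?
Separable

Writing the state as a|00⟩ + b|01⟩ + c|10⟩ + d|11⟩, it is a product state iff ad − bc = 0.
Here (a, b, c, d) = (-0.2112i, 0.5616, 0.2816i, -0.7488): ad − bc = (-0.2112i)(-0.7488) − (0.5616)(0.2816i) = 0, so the state is separable.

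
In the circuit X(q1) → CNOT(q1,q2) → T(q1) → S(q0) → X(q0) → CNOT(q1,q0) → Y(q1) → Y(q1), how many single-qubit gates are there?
6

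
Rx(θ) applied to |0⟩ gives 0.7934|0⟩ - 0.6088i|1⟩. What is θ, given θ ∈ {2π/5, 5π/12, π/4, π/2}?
5π/12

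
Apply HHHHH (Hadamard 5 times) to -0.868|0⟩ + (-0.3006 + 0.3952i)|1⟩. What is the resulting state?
(-0.8263 + 0.2794i)|0⟩ + (-0.4012 - 0.2794i)|1⟩

H² = I, so H^5 = H: a single Hadamard. With (a, b) = (-0.868, (-0.3006 + 0.3952i)), H gives ((a + b)/√2, (a − b)/√2) = ((-0.8263 + 0.2794i), (-0.4012 - 0.2794i)).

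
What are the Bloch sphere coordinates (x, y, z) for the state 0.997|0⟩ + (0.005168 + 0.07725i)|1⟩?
(0.0103, 0.154, 0.988)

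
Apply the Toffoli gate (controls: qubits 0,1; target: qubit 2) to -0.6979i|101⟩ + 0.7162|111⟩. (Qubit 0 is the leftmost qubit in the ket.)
-0.6979i|101⟩ + 0.7162|110⟩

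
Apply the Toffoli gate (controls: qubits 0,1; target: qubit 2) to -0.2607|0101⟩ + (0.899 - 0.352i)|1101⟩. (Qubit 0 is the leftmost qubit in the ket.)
-0.2607|0101⟩ + (0.899 - 0.352i)|1111⟩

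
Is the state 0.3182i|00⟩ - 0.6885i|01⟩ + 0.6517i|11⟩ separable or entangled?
Entangled

Writing the state as a|00⟩ + b|01⟩ + c|10⟩ + d|11⟩, it is a product state iff ad − bc = 0.
Here (a, b, c, d) = (0.3182i, -0.6885i, 0, 0.6517i): ad − bc = (0.3182i)(0.6517i) − (-0.6885i)(0) = -0.2074 ≠ 0, so the state is entangled.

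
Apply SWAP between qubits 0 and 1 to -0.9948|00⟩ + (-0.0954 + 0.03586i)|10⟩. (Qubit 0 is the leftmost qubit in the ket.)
-0.9948|00⟩ + (-0.0954 + 0.03586i)|01⟩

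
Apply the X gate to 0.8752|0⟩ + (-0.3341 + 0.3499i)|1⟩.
(-0.3341 + 0.3499i)|0⟩ + 0.8752|1⟩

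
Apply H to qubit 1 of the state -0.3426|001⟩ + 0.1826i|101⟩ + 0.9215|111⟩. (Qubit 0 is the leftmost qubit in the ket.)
-0.2423|001⟩ - 0.2423|011⟩ + (0.6516 + 0.1291i)|101⟩ + (-0.6516 + 0.1291i)|111⟩

H on qubit 1 mixes each pair of kets that differ only in qubit 1: amplitudes (a, b) of (|…0…⟩, |…1…⟩) become ((a + b)/√2, (a − b)/√2). Kets absent from the input have amplitude 0.
(|001⟩, |011⟩): (a, b) = (-0.3426, 0) → (-0.2423, -0.2423)
(|101⟩, |111⟩): (a, b) = (0.1826i, 0.9215) → ((0.6516 + 0.1291i), (-0.6516 + 0.1291i))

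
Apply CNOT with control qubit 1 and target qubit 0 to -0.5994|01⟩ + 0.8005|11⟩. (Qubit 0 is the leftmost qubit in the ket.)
0.8005|01⟩ - 0.5994|11⟩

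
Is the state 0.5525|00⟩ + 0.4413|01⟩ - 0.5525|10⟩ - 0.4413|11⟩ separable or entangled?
Separable

Writing the state as a|00⟩ + b|01⟩ + c|10⟩ + d|11⟩, it is a product state iff ad − bc = 0.
Here (a, b, c, d) = (0.5525, 0.4413, -0.5525, -0.4413): ad − bc = (0.5525)(-0.4413) − (0.4413)(-0.5525) = 0, so the state is separable.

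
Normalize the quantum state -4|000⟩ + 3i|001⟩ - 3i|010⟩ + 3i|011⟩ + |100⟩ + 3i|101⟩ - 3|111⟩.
-0.508|000⟩ + 0.381i|001⟩ - 0.381i|010⟩ + 0.381i|011⟩ + 0.127|100⟩ + 0.381i|101⟩ - 0.381|111⟩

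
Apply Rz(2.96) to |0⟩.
(0.09067 - 0.9959i)|0⟩

Rz(2.96) = [[e^(−iθ/2), 0], [0, e^(iθ/2)]] with e^(±iθ/2) = cos(θ/2) ± i·sin(θ/2); θ = 2.96, cos(θ/2) ≈ 0.0906716, sin(θ/2) ≈ 0.995881.
With a = amp(|0⟩) = 1 and b = amp(|1⟩) = 0:
new amp(|0⟩) = (0.0906716 - 0.995881i)·a = (0.09067 - 0.9959i)
new amp(|1⟩) = (0.0906716 + 0.995881i)·b = 0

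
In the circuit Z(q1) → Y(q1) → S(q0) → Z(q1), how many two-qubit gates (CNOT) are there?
0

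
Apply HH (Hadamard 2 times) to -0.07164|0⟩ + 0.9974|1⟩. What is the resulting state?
-0.07164|0⟩ + 0.9974|1⟩

H² = I, so an even number of Hadamards cancels: H^2 = I and the state is unchanged.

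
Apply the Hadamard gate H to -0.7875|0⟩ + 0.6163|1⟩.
-0.1211|0⟩ - 0.9926|1⟩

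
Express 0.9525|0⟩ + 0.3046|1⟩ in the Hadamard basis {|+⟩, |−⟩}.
0.8889|+⟩ + 0.4581|−⟩

With |ψ⟩ = α|0⟩ + β|1⟩, the Hadamard-basis coefficients are ⟨+|ψ⟩ = (α + β)/√2 and ⟨−|ψ⟩ = (α − β)/√2.
Here α = 0.9525, β = 0.3046: (α + β)/√2 = 0.8889, (α − β)/√2 = 0.4581.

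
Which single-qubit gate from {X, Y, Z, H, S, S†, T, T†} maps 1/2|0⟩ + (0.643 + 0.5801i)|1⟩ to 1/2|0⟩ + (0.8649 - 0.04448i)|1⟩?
T†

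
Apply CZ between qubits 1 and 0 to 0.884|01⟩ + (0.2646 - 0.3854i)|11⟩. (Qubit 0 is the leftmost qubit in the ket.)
0.884|01⟩ + (-0.2646 + 0.3854i)|11⟩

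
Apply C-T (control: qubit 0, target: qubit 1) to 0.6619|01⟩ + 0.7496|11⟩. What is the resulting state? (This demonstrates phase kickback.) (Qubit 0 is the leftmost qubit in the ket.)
0.6619|01⟩ + (0.53 + 0.53i)|11⟩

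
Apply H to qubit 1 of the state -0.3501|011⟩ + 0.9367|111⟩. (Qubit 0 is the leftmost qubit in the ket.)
-0.2476|001⟩ + 0.2476|011⟩ + 0.6623|101⟩ - 0.6623|111⟩

H on qubit 1 mixes each pair of kets that differ only in qubit 1: amplitudes (a, b) of (|…0…⟩, |…1…⟩) become ((a + b)/√2, (a − b)/√2). Kets absent from the input have amplitude 0.
(|001⟩, |011⟩): (a, b) = (0, -0.3501) → (-0.2476, 0.2476)
(|101⟩, |111⟩): (a, b) = (0, 0.9367) → (0.6623, -0.6623)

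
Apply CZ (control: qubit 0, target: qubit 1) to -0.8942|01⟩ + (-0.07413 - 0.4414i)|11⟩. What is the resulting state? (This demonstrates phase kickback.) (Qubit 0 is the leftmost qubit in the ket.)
-0.8942|01⟩ + (0.07413 + 0.4414i)|11⟩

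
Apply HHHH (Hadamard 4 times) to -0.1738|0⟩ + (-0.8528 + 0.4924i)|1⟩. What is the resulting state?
-0.1738|0⟩ + (-0.8528 + 0.4924i)|1⟩

H² = I, so an even number of Hadamards cancels: H^4 = I and the state is unchanged.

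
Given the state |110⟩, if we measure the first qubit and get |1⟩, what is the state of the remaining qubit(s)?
|10⟩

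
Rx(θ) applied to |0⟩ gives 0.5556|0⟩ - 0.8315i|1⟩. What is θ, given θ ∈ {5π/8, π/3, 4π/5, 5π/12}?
5π/8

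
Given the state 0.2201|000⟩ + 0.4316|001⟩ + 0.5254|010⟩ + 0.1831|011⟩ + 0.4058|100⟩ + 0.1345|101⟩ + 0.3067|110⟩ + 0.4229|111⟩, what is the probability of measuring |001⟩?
0.1863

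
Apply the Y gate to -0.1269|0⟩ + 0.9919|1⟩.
-0.9919i|0⟩ - 0.1269i|1⟩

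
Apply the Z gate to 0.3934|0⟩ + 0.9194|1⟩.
0.3934|0⟩ - 0.9194|1⟩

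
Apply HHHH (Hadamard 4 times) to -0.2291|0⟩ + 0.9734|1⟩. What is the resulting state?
-0.2291|0⟩ + 0.9734|1⟩

H² = I, so an even number of Hadamards cancels: H^4 = I and the state is unchanged.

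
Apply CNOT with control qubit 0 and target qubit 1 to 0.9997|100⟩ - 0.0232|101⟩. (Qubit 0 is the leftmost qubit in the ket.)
0.9997|110⟩ - 0.0232|111⟩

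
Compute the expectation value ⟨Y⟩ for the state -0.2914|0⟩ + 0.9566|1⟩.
0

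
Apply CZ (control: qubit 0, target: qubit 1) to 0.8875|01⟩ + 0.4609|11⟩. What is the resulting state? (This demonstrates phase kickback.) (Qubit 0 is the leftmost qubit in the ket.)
0.8875|01⟩ - 0.4609|11⟩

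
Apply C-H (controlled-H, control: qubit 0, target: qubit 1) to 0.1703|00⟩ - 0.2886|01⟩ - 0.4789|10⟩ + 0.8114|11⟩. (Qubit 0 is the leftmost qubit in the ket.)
0.1703|00⟩ - 0.2886|01⟩ + 0.2351|10⟩ - 0.9124|11⟩

C-H leaves the control-|0⟩ kets |00⟩, |01⟩ unchanged and applies H to qubit 1 on the control-|1⟩ pair (|10⟩, |11⟩).
H = [[1/√2, 1/√2], [1/√2, -1/√2]].
With a = amp(|10⟩) = -0.4789 and b = amp(|11⟩) = 0.8114:
new amp(|10⟩) = (1/√2)·a + (1/√2)·b = 0.2351
new amp(|11⟩) = (1/√2)·a + (-1/√2)·b = -0.9124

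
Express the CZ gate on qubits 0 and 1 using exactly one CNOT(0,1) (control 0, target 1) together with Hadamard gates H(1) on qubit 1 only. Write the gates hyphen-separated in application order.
H(1)-CNOT(0,1)-H(1)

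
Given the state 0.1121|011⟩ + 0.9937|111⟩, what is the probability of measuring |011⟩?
0.01257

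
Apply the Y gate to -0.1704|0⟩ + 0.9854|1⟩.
-0.9854i|0⟩ - 0.1704i|1⟩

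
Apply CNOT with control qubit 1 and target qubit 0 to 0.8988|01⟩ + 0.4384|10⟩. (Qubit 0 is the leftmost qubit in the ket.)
0.4384|10⟩ + 0.8988|11⟩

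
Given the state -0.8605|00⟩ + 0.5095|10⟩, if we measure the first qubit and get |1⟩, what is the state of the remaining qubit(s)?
|0⟩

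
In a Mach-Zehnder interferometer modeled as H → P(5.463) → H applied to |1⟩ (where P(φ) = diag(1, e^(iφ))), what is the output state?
(0.159 + 0.3656i)|0⟩ + (0.841 - 0.3656i)|1⟩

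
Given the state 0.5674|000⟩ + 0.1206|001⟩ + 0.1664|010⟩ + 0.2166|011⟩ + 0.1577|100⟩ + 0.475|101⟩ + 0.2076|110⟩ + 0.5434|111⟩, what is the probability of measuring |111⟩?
0.2953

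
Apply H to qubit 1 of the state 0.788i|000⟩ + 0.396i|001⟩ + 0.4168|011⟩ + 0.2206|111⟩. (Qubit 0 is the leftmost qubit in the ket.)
0.5572i|000⟩ + (0.2947 + 0.28i)|001⟩ + 0.5572i|010⟩ + (-0.2947 + 0.28i)|011⟩ + 0.156|101⟩ - 0.156|111⟩

H on qubit 1 mixes each pair of kets that differ only in qubit 1: amplitudes (a, b) of (|…0…⟩, |…1…⟩) become ((a + b)/√2, (a − b)/√2). Kets absent from the input have amplitude 0.
(|000⟩, |010⟩): (a, b) = (0.788i, 0) → (0.5572i, 0.5572i)
(|001⟩, |011⟩): (a, b) = (0.396i, 0.4168) → ((0.2947 + 0.28i), (-0.2947 + 0.28i))
(|101⟩, |111⟩): (a, b) = (0, 0.2206) → (0.156, -0.156)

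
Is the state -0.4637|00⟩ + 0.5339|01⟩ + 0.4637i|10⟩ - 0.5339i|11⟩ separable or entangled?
Separable

Writing the state as a|00⟩ + b|01⟩ + c|10⟩ + d|11⟩, it is a product state iff ad − bc = 0.
Here (a, b, c, d) = (-0.4637, 0.5339, 0.4637i, -0.5339i): ad − bc = (-0.4637)(-0.5339i) − (0.5339)(0.4637i) = 0, so the state is separable.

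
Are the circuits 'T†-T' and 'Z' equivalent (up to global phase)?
No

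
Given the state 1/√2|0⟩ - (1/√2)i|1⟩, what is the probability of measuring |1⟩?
1/2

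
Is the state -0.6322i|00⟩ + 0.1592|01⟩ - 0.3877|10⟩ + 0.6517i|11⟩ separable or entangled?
Entangled

Writing the state as a|00⟩ + b|01⟩ + c|10⟩ + d|11⟩, it is a product state iff ad − bc = 0.
Here (a, b, c, d) = (-0.6322i, 0.1592, -0.3877, 0.6517i): ad − bc = (-0.6322i)(0.6517i) − (0.1592)(-0.3877) = 0.4737 ≠ 0, so the state is entangled.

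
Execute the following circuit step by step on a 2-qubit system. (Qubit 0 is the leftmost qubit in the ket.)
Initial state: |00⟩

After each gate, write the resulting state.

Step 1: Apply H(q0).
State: 1/√2|00⟩ + 1/√2|10⟩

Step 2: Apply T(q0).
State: 1/√2|00⟩ + (1/2 + (1/2)i)|10⟩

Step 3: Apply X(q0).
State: (1/2 + (1/2)i)|00⟩ + 1/√2|10⟩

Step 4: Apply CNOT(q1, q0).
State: (1/2 + (1/2)i)|00⟩ + 1/√2|10⟩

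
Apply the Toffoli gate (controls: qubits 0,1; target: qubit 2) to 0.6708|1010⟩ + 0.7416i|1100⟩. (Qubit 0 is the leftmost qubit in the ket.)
0.6708|1010⟩ + 0.7416i|1110⟩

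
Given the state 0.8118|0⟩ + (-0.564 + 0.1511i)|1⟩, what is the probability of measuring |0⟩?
0.659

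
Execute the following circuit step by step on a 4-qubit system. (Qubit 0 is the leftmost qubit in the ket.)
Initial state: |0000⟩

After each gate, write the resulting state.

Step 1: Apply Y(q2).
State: i|0010⟩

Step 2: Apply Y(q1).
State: -|0110⟩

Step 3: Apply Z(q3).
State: -|0110⟩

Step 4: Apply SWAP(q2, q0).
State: -|1100⟩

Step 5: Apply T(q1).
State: (-1/√2 - (1/√2)i)|1100⟩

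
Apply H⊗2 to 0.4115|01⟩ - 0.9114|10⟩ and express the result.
-0.25|00⟩ - 0.6615|01⟩ + 0.6615|10⟩ + 0.25|11⟩

H⊗2 gives amp(|y⟩) = (1/2) Σ_x (−1)^(x·y) amp(|x⟩), where x·y is the number of positions in which both x and y have a 1.
|00⟩: (0.4115 - 0.9114)/2 = -0.25
|01⟩: (-0.4115 - 0.9114)/2 = -0.6615
|10⟩: (0.4115 + 0.9114)/2 = 0.6615
|11⟩: (-0.4115 + 0.9114)/2 = 0.25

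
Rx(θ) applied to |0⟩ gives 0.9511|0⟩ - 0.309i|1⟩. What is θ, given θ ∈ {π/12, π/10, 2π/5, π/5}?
π/5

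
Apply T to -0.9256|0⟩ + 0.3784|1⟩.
-0.9256|0⟩ + (0.2676 + 0.2676i)|1⟩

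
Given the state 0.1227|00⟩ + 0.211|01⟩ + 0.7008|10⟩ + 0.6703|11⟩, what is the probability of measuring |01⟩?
0.04452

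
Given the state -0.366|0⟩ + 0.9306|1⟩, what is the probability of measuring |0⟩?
0.134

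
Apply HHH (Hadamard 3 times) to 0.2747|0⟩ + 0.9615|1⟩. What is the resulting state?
0.8741|0⟩ - 0.4856|1⟩

H² = I, so H^3 = H: a single Hadamard. With (a, b) = (0.2747, 0.9615), H gives ((a + b)/√2, (a − b)/√2) = (0.8741, -0.4856).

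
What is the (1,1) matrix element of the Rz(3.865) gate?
(-0.3539 + 0.9353i)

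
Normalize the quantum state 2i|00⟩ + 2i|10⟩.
(1/√2)i|00⟩ + (1/√2)i|10⟩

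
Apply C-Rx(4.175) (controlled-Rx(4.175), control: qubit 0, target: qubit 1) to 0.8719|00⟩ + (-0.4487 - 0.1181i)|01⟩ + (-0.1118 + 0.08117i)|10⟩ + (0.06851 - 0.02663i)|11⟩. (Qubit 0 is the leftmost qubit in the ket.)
0.8719|00⟩ + (-0.4487 - 0.1181i)|01⟩ + (0.03208 - 0.09967i)|10⟩ + (0.03673 + 0.1104i)|11⟩

C-Rx(4.175) leaves the control-|0⟩ kets |00⟩, |01⟩ unchanged and applies Rx(4.175) to qubit 1 on the control-|1⟩ pair (|10⟩, |11⟩).
Rx(4.175) = [[cos(θ/2), −i·sin(θ/2)], [−i·sin(θ/2), cos(θ/2)]]; θ = 4.175, cos(θ/2) ≈ -0.494017, sin(θ/2) ≈ 0.869452.
With a = amp(|10⟩) = (-0.1118 + 0.08117i) and b = amp(|11⟩) = (0.06851 - 0.02663i):
new amp(|10⟩) = (-0.494017)·a + (-0.869452i)·b = (0.03208 - 0.09967i)
new amp(|11⟩) = (-0.869452i)·a + (-0.494017)·b = (0.03673 + 0.1104i)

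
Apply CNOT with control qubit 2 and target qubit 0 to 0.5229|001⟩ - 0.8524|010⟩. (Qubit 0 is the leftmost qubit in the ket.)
-0.8524|010⟩ + 0.5229|101⟩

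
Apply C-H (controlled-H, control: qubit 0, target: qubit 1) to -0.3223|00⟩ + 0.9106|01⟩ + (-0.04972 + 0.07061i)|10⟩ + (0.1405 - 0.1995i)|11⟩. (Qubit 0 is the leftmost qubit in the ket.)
-0.3223|00⟩ + 0.9106|01⟩ + (0.06419 - 0.09114i)|10⟩ + (-0.1345 + 0.191i)|11⟩

C-H leaves the control-|0⟩ kets |00⟩, |01⟩ unchanged and applies H to qubit 1 on the control-|1⟩ pair (|10⟩, |11⟩).
H = [[1/√2, 1/√2], [1/√2, -1/√2]].
With a = amp(|10⟩) = (-0.04972 + 0.07061i) and b = amp(|11⟩) = (0.1405 - 0.1995i):
new amp(|10⟩) = (1/√2)·a + (1/√2)·b = (0.06419 - 0.09114i)
new amp(|11⟩) = (1/√2)·a + (-1/√2)·b = (-0.1345 + 0.191i)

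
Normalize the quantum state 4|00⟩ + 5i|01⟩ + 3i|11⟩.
0.5657|00⟩ + (1/√2)i|01⟩ + 0.4243i|11⟩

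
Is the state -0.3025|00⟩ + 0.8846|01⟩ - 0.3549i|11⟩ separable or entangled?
Entangled

Writing the state as a|00⟩ + b|01⟩ + c|10⟩ + d|11⟩, it is a product state iff ad − bc = 0.
Here (a, b, c, d) = (-0.3025, 0.8846, 0, -0.3549i): ad − bc = (-0.3025)(-0.3549i) − (0.8846)(0) = 0.1074i ≠ 0, so the state is entangled.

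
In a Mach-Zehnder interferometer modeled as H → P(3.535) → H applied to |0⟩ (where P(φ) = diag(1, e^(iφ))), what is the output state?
(0.0382 - 0.1917i)|0⟩ + (0.9618 + 0.1917i)|1⟩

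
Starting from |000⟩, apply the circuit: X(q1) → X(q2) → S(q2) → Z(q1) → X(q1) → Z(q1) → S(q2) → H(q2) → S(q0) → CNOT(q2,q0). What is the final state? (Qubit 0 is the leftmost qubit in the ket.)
1/√2|000⟩ - 1/√2|101⟩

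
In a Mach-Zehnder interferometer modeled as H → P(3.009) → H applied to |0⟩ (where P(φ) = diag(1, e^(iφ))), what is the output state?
(0.004389 + 0.0661i)|0⟩ + (0.9956 - 0.0661i)|1⟩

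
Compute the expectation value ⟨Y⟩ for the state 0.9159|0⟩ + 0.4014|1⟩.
0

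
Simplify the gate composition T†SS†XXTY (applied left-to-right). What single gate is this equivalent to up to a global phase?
Y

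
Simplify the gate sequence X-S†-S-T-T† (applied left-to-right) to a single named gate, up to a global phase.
X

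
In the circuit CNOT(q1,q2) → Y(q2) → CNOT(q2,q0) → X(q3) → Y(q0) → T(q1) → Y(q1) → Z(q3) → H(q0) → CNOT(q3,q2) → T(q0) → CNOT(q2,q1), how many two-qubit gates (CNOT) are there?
4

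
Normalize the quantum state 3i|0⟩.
i|0⟩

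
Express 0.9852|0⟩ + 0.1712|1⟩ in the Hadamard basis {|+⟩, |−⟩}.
0.8177|+⟩ + 0.5756|−⟩

With |ψ⟩ = α|0⟩ + β|1⟩, the Hadamard-basis coefficients are ⟨+|ψ⟩ = (α + β)/√2 and ⟨−|ψ⟩ = (α − β)/√2.
Here α = 0.9852, β = 0.1712: (α + β)/√2 = 0.8177, (α − β)/√2 = 0.5756.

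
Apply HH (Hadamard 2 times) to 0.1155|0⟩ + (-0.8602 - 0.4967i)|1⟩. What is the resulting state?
0.1155|0⟩ + (-0.8602 - 0.4967i)|1⟩

H² = I, so an even number of Hadamards cancels: H^2 = I and the state is unchanged.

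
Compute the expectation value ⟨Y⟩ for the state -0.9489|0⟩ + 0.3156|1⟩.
0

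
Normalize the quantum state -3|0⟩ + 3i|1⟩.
-1/√2|0⟩ + (1/√2)i|1⟩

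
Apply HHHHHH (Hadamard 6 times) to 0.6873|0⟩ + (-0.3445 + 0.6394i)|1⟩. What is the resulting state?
0.6873|0⟩ + (-0.3445 + 0.6394i)|1⟩

H² = I, so an even number of Hadamards cancels: H^6 = I and the state is unchanged.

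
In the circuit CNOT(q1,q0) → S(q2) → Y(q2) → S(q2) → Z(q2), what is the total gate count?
5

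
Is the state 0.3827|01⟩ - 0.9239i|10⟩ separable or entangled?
Entangled

Writing the state as a|00⟩ + b|01⟩ + c|10⟩ + d|11⟩, it is a product state iff ad − bc = 0.
Here (a, b, c, d) = (0, 0.3827, -0.9239i, 0): ad − bc = (0)(0) − (0.3827)(-0.9239i) = 0.3536i ≠ 0, so the state is entangled.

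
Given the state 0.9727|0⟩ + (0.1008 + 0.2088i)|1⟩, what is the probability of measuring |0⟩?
0.9461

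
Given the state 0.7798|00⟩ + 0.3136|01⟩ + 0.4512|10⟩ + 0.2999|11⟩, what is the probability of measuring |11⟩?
0.08994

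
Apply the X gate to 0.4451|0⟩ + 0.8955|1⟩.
0.8955|0⟩ + 0.4451|1⟩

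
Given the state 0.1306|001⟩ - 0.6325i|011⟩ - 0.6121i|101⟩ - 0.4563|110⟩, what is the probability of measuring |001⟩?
0.01706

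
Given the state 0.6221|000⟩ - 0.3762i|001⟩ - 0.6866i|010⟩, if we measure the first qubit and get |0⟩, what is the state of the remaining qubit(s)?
0.6221|00⟩ - 0.3762i|01⟩ - 0.6866i|10⟩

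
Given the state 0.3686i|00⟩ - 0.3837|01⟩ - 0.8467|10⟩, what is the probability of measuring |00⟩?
0.1359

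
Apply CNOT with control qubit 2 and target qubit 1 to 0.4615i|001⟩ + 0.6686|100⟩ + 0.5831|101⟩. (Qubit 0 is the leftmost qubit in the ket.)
0.4615i|011⟩ + 0.6686|100⟩ + 0.5831|111⟩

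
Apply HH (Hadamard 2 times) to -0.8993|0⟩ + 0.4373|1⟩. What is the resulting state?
-0.8993|0⟩ + 0.4373|1⟩

H² = I, so an even number of Hadamards cancels: H^2 = I and the state is unchanged.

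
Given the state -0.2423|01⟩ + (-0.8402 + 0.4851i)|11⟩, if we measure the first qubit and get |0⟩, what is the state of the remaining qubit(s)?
-|1⟩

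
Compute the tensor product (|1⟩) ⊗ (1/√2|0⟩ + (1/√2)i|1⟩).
1/√2|10⟩ + (1/√2)i|11⟩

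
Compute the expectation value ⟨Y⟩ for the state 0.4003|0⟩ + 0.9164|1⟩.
0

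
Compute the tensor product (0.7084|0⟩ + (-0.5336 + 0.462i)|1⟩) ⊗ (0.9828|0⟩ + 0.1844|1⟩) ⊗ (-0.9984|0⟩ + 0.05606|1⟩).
-0.6951|000⟩ + 0.03903|001⟩ - 0.1304|010⟩ + 0.007323|011⟩ + (0.5236 - 0.4533i)|100⟩ + (-0.0294 + 0.02545i)|101⟩ + (0.09824 - 0.08506i)|110⟩ + (-0.005516 + 0.004776i)|111⟩

amp(|b₁b₂…⟩) = product of the factor amplitudes for bits b₁, b₂, …; only kets whose every factor amplitude is nonzero survive.
|000⟩: (0.7084)(0.9828)(-0.9984) = -0.6951
|001⟩: (0.7084)(0.9828)(0.05606) = 0.03903
|010⟩: (0.7084)(0.1844)(-0.9984) = -0.1304
|011⟩: (0.7084)(0.1844)(0.05606) = 0.007323
|100⟩: (-0.5336 + 0.462i)(0.9828)(-0.9984) = (0.5236 - 0.4533i)
|101⟩: (-0.5336 + 0.462i)(0.9828)(0.05606) = (-0.0294 + 0.02545i)
|110⟩: (-0.5336 + 0.462i)(0.1844)(-0.9984) = (0.09824 - 0.08506i)
|111⟩: (-0.5336 + 0.462i)(0.1844)(0.05606) = (-0.005516 + 0.004776i)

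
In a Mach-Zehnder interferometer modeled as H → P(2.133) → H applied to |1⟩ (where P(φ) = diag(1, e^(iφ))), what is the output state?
(0.7665 - 0.423i)|0⟩ + (0.2335 + 0.423i)|1⟩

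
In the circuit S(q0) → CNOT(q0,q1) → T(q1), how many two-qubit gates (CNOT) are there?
1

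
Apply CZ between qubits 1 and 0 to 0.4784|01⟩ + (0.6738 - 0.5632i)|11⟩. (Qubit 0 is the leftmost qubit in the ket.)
0.4784|01⟩ + (-0.6738 + 0.5632i)|11⟩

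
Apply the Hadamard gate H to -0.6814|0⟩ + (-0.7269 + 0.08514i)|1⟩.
(-0.9958 + 0.0602i)|0⟩ + (0.03217 - 0.0602i)|1⟩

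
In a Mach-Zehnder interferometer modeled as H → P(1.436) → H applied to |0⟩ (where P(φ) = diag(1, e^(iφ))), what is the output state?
(0.5672 + 0.4955i)|0⟩ + (0.4328 - 0.4955i)|1⟩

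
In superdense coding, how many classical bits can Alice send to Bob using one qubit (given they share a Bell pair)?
2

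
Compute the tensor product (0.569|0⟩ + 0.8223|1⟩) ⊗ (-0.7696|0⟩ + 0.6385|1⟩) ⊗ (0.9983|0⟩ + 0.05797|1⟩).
-0.4372|000⟩ - 0.02539|001⟩ + 0.3627|010⟩ + 0.02106|011⟩ - 0.6318|100⟩ - 0.03669|101⟩ + 0.5241|110⟩ + 0.03044|111⟩

amp(|b₁b₂…⟩) = product of the factor amplitudes for bits b₁, b₂, …; only kets whose every factor amplitude is nonzero survive.
|000⟩: (0.569)(-0.7696)(0.9983) = -0.4372
|001⟩: (0.569)(-0.7696)(0.05797) = -0.02539
|010⟩: (0.569)(0.6385)(0.9983) = 0.3627
|011⟩: (0.569)(0.6385)(0.05797) = 0.02106
|100⟩: (0.8223)(-0.7696)(0.9983) = -0.6318
|101⟩: (0.8223)(-0.7696)(0.05797) = -0.03669
|110⟩: (0.8223)(0.6385)(0.9983) = 0.5241
|111⟩: (0.8223)(0.6385)(0.05797) = 0.03044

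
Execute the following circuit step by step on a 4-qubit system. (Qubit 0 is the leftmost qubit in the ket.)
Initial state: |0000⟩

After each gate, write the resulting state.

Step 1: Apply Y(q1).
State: i|0100⟩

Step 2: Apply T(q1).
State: (-1/√2 + (1/√2)i)|0100⟩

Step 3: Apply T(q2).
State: (-1/√2 + (1/√2)i)|0100⟩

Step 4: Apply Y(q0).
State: (-1/√2 - (1/√2)i)|1100⟩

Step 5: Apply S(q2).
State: (-1/√2 - (1/√2)i)|1100⟩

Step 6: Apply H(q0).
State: (-1/2 - (1/2)i)|0100⟩ + (1/2 + (1/2)i)|1100⟩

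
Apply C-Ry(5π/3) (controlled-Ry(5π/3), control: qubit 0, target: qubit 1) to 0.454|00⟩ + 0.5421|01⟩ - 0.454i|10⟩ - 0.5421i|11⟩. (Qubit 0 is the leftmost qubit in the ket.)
0.454|00⟩ + 0.5421|01⟩ + 0.6642i|10⟩ + 0.2425i|11⟩

C-Ry(5π/3) leaves the control-|0⟩ kets |00⟩, |01⟩ unchanged and applies Ry(5π/3) to qubit 1 on the control-|1⟩ pair (|10⟩, |11⟩).
Ry(5π/3) = [[cos(θ/2), −sin(θ/2)], [sin(θ/2), cos(θ/2)]]; θ = 5π/3, cos(θ/2) ≈ -0.866025, sin(θ/2) ≈ 0.5.
With a = amp(|10⟩) = -0.454i and b = amp(|11⟩) = -0.5421i:
new amp(|10⟩) = (-0.866025)·a + (-0.5)·b = 0.6642i
new amp(|11⟩) = (0.5)·a + (-0.866025)·b = 0.2425i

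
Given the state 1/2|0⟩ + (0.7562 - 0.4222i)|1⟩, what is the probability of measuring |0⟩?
1/4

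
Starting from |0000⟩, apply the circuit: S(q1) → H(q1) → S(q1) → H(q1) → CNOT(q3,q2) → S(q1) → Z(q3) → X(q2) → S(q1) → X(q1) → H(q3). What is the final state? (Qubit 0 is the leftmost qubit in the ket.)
(-1/√8 + (1/√8)i)|0010⟩ + (-1/√8 + (1/√8)i)|0011⟩ + (1/√8 + (1/√8)i)|0110⟩ + (1/√8 + (1/√8)i)|0111⟩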